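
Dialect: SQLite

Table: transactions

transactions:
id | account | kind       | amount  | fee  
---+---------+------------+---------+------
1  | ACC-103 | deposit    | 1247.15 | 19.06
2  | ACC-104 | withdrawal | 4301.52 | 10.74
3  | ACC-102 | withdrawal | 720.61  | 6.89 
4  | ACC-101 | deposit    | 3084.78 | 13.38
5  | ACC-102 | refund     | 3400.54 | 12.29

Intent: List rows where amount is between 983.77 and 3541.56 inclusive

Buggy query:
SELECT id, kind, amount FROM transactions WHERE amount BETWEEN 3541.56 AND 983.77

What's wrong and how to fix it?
Bug: BETWEEN expects the lower bound first; with 3541.56 AND 983.77 the range is empty

Fix: Swap the bounds so the smaller value comes first

Corrected query:
SELECT id, kind, amount FROM transactions WHERE amount BETWEEN 983.77 AND 3541.56

Result:
id | kind    | amount 
---+---------+--------
1  | deposit | 1247.15
4  | deposit | 3084.78
5  | refund  | 3400.54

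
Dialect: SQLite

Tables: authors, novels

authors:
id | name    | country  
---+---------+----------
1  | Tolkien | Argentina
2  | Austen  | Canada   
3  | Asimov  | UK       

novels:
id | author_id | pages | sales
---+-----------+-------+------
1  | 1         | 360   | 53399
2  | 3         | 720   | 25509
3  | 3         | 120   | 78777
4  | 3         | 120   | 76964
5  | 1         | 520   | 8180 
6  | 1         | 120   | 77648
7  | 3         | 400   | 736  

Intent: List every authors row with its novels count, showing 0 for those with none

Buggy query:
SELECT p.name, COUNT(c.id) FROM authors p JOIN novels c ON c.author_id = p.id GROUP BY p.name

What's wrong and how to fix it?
Bug: INNER JOIN drops authors rows that have no matching novels rows

Fix: Switch to LEFT JOIN to retain unmatched parent rows

Corrected query:
SELECT p.name, COUNT(c.id) FROM authors p LEFT JOIN novels c ON c.author_id = p.id GROUP BY p.name

Result:
name    | COUNT(c.id)
--------+------------
Asimov  | 4          
Austen  | 0          
Tolkien | 3          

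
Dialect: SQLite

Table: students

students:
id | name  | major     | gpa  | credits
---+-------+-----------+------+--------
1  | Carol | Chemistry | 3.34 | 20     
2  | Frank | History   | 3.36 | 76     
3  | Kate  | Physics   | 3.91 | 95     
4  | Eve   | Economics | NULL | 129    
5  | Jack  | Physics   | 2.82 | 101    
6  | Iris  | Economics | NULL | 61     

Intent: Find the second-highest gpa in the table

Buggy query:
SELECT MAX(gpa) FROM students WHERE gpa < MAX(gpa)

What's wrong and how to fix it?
Bug: MAX(gpa) on the right of the comparison is an aggregate-in-WHERE error

Fix: Compute the overall MAX in a subquery, then take MAX of rows below it

Corrected query:
SELECT MAX(gpa) FROM students WHERE gpa < (SELECT MAX(gpa) FROM students)

Result:
MAX(gpa)
--------
3.36    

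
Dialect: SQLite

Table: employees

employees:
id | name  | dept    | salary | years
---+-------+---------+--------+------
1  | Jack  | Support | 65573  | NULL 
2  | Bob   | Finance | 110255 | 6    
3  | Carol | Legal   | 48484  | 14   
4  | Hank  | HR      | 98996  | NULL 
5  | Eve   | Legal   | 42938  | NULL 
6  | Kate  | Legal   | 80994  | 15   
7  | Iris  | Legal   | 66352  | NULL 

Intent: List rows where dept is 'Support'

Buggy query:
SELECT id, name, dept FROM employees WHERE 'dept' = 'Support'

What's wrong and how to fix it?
Bug: Single quotes denote string literals in SQL; the column name is being compared as a constant string

Fix: Remove the quotes around the column name (or use double quotes for an identifier)

Corrected query:
SELECT id, name, dept FROM employees WHERE dept = 'Support'

Result:
id | name | dept   
---+------+--------
1  | Jack | Support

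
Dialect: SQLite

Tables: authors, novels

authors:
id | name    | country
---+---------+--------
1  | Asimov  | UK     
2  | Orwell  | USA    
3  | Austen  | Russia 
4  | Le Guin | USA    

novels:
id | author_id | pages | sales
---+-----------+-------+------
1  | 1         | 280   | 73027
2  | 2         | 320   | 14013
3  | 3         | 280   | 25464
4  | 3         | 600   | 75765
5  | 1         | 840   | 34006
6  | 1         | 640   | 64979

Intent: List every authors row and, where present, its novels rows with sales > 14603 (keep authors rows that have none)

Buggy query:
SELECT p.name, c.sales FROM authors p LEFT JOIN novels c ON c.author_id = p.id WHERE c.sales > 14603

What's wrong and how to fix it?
Bug: A WHERE condition on the right-hand table after LEFT JOIN drops unmatched parents

Fix: Put 'c.sales > 14603' in the JOIN's ON clause instead of WHERE

Corrected query:
SELECT p.name, c.sales FROM authors p LEFT JOIN novels c ON c.author_id = p.id AND c.sales > 14603

Result:
name    | sales
--------+------
Asimov  | 34006
Asimov  | 64979
Asimov  | 73027
Orwell  | NULL 
Austen  | 25464
Austen  | 75765
Le Guin | NULL 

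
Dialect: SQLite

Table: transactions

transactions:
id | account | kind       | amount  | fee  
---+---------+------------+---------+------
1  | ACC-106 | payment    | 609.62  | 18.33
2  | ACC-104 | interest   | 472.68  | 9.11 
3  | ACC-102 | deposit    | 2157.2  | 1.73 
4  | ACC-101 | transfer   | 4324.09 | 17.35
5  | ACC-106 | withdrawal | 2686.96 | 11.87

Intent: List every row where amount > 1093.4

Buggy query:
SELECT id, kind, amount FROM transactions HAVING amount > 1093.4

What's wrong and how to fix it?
Bug: HAVING filters the output of aggregation, but this query has no GROUP BY and no aggregate functions, so SQLite rejects it (HAVING clause on a non-aggregate query); the condition here is per row

Fix: Replace HAVING with WHERE since the condition applies to individual rows

Corrected query:
SELECT id, kind, amount FROM transactions WHERE amount > 1093.4

Result:
id | kind       | amount 
---+------------+--------
3  | deposit    | 2157.2 
4  | transfer   | 4324.09
5  | withdrawal | 2686.96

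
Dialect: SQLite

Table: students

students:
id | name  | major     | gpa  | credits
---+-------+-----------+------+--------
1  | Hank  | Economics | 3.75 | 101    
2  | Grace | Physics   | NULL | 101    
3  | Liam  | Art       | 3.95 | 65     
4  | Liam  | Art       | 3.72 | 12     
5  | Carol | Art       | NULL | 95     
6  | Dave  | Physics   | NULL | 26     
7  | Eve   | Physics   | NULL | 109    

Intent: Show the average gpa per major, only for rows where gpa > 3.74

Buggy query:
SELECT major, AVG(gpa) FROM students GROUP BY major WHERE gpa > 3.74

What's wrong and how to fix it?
Bug: Row-level WHERE must come before GROUP BY in the clause order

Fix: Place WHERE between FROM and GROUP BY

Corrected query:
SELECT major, AVG(gpa) FROM students WHERE gpa > 3.74 GROUP BY major

Result:
major     | AVG(gpa)
----------+---------
Art       | 3.95    
Economics | 3.75    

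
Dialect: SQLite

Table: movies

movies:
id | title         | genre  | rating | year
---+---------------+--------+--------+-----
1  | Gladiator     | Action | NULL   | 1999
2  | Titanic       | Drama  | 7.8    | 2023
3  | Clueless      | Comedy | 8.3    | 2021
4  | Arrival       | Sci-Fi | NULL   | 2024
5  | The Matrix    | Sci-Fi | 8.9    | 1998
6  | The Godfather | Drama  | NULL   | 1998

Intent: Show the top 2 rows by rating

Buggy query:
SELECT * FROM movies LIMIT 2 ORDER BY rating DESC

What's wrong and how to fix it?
Bug: ORDER BY cannot follow LIMIT; LIMIT is the final clause

Fix: Sort with ORDER BY, then apply LIMIT

Corrected query:
SELECT * FROM movies ORDER BY rating DESC LIMIT 2

Result:
id | title      | genre  | rating | year
---+------------+--------+--------+-----
5  | The Matrix | Sci-Fi | 8.9    | 1998
3  | Clueless   | Comedy | 8.3    | 2021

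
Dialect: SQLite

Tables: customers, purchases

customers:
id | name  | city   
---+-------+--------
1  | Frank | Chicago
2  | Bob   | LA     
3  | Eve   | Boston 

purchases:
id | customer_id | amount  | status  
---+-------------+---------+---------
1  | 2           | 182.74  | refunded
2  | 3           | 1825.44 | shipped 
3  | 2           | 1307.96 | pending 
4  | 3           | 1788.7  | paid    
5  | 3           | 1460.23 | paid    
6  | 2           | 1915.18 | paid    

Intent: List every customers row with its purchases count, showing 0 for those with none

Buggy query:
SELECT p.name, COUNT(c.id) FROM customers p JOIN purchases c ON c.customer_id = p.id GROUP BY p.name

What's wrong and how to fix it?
Bug: An inner join excludes parents with zero children

Fix: Switch to LEFT JOIN to retain unmatched parent rows

Corrected query:
SELECT p.name, COUNT(c.id) FROM customers p LEFT JOIN purchases c ON c.customer_id = p.id GROUP BY p.name

Result:
name  | COUNT(c.id)
------+------------
Bob   | 3          
Eve   | 3          
Frank | 0          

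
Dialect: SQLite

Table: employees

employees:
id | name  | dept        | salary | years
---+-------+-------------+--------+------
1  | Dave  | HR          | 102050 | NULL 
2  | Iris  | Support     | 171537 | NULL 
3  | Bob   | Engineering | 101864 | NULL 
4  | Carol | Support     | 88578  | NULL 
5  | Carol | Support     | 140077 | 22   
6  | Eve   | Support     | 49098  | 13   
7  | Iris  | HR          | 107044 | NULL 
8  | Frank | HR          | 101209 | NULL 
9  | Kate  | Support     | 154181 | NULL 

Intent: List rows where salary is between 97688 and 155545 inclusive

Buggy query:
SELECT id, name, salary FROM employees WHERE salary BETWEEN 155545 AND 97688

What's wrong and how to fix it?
Bug: The bounds are reversed; BETWEEN a AND b requires a <= b to match anything

Fix: Swap the bounds so the smaller value comes first

Corrected query:
SELECT id, name, salary FROM employees WHERE salary BETWEEN 97688 AND 155545

Result:
id | name  | salary
---+-------+-------
1  | Dave  | 102050
3  | Bob   | 101864
5  | Carol | 140077
7  | Iris  | 107044
8  | Frank | 101209
9  | Kate  | 154181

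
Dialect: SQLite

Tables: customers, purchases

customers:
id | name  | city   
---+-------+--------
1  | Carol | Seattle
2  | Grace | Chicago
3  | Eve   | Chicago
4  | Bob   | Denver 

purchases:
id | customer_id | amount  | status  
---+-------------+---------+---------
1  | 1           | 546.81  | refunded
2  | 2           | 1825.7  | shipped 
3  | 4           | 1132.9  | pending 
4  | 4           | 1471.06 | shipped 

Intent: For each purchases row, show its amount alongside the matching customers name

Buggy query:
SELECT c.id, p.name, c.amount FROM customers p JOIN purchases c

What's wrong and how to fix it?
Bug: Missing join condition: each purchases row is matched to all customers rows instead of just its own

Fix: Add ON c.customer_id = p.id to the JOIN

Corrected query:
SELECT c.id, p.name, c.amount FROM customers p JOIN purchases c ON c.customer_id = p.id

Result:
id | name  | amount 
---+-------+--------
1  | Carol | 546.81 
2  | Grace | 1825.7 
3  | Bob   | 1132.9 
4  | Bob   | 1471.06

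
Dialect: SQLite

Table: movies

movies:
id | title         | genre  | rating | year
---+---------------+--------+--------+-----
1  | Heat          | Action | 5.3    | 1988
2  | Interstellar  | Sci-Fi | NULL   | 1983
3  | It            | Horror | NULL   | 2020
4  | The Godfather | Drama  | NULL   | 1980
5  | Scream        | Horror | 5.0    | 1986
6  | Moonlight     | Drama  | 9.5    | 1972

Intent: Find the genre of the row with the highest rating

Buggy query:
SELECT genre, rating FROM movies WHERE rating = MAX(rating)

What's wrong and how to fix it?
Bug: MAX(rating) is an aggregate and cannot be used directly in WHERE

Fix: Wrap MAX in a scalar subquery so WHERE compares against a single value

Corrected query:
SELECT genre, rating FROM movies WHERE rating = (SELECT MAX(rating) FROM movies)

Result:
genre | rating
------+-------
Drama | 9.5   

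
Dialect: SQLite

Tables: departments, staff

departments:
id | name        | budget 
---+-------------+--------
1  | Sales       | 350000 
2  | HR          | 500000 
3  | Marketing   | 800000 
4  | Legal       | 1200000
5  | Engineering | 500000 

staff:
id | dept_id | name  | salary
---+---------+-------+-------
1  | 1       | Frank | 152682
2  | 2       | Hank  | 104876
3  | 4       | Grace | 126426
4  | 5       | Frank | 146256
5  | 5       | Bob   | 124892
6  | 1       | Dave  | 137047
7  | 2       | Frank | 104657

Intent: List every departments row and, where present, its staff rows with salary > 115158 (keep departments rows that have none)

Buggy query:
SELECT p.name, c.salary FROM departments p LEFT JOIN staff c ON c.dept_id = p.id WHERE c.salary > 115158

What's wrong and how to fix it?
Bug: Filtering c.salary in WHERE discards the NULL rows produced by LEFT JOIN, turning it into an inner join

Fix: Put 'c.salary > 115158' in the JOIN's ON clause instead of WHERE

Corrected query:
SELECT p.name, c.salary FROM departments p LEFT JOIN staff c ON c.dept_id = p.id AND c.salary > 115158

Result:
name        | salary
------------+-------
Sales       | 137047
Sales       | 152682
HR          | NULL  
Marketing   | NULL  
Legal       | 126426
Engineering | 124892
Engineering | 146256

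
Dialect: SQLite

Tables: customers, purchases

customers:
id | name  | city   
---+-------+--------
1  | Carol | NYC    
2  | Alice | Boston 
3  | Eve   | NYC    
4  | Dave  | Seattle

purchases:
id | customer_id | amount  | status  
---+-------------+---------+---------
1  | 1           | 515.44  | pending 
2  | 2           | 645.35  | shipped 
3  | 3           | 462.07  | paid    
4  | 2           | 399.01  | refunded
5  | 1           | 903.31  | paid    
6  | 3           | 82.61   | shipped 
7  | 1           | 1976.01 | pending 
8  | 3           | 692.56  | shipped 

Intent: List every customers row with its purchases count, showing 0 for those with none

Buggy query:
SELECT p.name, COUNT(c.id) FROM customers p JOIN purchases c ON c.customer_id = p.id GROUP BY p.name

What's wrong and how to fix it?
Bug: An inner join excludes parents with zero children

Fix: Switch to LEFT JOIN to retain unmatched parent rows

Corrected query:
SELECT p.name, COUNT(c.id) FROM customers p LEFT JOIN purchases c ON c.customer_id = p.id GROUP BY p.name

Result:
name  | COUNT(c.id)
------+------------
Alice | 2          
Carol | 3          
Dave  | 0          
Eve   | 3          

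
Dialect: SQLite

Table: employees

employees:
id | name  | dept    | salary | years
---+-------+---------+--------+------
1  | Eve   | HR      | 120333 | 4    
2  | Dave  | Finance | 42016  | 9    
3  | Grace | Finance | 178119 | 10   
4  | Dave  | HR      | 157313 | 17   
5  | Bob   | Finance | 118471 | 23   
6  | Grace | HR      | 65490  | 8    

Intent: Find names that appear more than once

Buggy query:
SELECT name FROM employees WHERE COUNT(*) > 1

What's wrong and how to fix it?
Bug: WHERE can't reference COUNT(*); aggregates are computed after WHERE

Fix: Group first, then use HAVING for the count condition

Corrected query:
SELECT name FROM employees GROUP BY name HAVING COUNT(*) > 1

Result:
name 
-----
Dave 
Grace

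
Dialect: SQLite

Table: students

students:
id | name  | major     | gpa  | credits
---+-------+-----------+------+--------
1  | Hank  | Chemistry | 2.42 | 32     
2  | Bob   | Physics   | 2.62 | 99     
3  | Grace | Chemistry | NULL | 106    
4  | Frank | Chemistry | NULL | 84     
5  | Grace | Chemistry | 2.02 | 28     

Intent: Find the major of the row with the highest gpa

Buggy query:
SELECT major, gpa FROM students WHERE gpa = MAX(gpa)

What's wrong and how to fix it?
Bug: WHERE is evaluated per row; an aggregate over the whole table isn't defined there

Fix: Wrap MAX in a scalar subquery so WHERE compares against a single value

Corrected query:
SELECT major, gpa FROM students WHERE gpa = (SELECT MAX(gpa) FROM students)

Result:
major   | gpa 
--------+-----
Physics | 2.62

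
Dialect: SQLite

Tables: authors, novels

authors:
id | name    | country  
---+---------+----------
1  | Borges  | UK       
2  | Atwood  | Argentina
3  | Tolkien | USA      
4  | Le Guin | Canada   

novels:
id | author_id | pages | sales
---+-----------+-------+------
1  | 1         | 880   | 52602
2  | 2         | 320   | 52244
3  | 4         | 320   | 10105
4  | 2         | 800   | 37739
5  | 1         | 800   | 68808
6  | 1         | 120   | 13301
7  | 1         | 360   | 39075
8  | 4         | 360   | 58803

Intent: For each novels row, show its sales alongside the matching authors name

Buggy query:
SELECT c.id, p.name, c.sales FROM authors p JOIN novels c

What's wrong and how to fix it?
Bug: Missing join condition: each novels row is matched to all authors rows instead of just its own

Fix: Add ON c.author_id = p.id to the JOIN

Corrected query:
SELECT c.id, p.name, c.sales FROM authors p JOIN novels c ON c.author_id = p.id

Result:
id | name    | sales
---+---------+------
1  | Borges  | 52602
2  | Atwood  | 52244
3  | Le Guin | 10105
4  | Atwood  | 37739
5  | Borges  | 68808
6  | Borges  | 13301
7  | Borges  | 39075
8  | Le Guin | 58803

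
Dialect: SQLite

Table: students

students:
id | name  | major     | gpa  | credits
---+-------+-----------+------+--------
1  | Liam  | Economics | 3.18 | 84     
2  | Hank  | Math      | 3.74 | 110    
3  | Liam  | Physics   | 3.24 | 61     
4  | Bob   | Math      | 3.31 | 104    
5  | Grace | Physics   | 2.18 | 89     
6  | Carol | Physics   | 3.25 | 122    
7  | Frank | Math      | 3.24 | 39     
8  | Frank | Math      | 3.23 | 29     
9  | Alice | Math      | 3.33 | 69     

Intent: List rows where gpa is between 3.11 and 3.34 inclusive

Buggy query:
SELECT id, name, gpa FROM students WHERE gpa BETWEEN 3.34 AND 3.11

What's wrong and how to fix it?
Bug: BETWEEN expects the lower bound first; with 3.34 AND 3.11 the range is empty

Fix: Write BETWEEN 3.11 AND 3.34

Corrected query:
SELECT id, name, gpa FROM students WHERE gpa BETWEEN 3.11 AND 3.34

Result:
id | name  | gpa 
---+-------+-----
1  | Liam  | 3.18
3  | Liam  | 3.24
4  | Bob   | 3.31
6  | Carol | 3.25
7  | Frank | 3.24
8  | Frank | 3.23
9  | Alice | 3.33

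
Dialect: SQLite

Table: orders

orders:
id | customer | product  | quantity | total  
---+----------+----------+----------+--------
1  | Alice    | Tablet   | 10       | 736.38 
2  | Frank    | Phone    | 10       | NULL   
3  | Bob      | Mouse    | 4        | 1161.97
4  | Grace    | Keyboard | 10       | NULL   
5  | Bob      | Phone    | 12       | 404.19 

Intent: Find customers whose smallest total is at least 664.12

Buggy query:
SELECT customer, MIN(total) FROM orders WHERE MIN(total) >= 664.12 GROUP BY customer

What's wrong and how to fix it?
Bug: MIN() in WHERE is a misuse of aggregate

Fix: Use HAVING for the per-group MIN condition

Corrected query:
SELECT customer, MIN(total) FROM orders GROUP BY customer HAVING MIN(total) >= 664.12

Result:
customer | MIN(total)
---------+-----------
Alice    | 736.38    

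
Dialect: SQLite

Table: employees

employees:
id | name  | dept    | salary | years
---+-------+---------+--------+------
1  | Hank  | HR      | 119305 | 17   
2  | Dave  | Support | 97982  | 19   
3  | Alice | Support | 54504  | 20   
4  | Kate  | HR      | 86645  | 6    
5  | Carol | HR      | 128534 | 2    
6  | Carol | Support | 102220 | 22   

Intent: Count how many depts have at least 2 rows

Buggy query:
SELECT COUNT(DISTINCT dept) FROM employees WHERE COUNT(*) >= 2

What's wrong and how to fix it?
Bug: COUNT(*) cannot appear in WHERE; the per-group count doesn't exist yet

Fix: Group first with HAVING COUNT(*) >= 2, then COUNT the resulting groups

Corrected query:
SELECT COUNT(*) FROM (SELECT dept FROM employees GROUP BY dept HAVING COUNT(*) >= 2)

Result:
COUNT(*)
--------
2       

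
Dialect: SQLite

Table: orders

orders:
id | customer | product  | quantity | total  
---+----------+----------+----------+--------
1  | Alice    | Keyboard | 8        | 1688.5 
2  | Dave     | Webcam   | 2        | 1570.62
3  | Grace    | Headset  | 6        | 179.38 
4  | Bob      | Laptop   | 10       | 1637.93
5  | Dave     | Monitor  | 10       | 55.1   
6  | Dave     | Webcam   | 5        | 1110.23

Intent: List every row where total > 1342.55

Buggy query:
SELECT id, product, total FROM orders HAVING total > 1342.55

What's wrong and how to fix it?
Bug: HAVING filters the output of aggregation, but this query has no GROUP BY and no aggregate functions, so SQLite rejects it (HAVING clause on a non-aggregate query); the condition here is per row

Fix: Replace HAVING with WHERE since the condition applies to individual rows

Corrected query:
SELECT id, product, total FROM orders WHERE total > 1342.55

Result:
id | product  | total  
---+----------+--------
1  | Keyboard | 1688.5 
2  | Webcam   | 1570.62
4  | Laptop   | 1637.93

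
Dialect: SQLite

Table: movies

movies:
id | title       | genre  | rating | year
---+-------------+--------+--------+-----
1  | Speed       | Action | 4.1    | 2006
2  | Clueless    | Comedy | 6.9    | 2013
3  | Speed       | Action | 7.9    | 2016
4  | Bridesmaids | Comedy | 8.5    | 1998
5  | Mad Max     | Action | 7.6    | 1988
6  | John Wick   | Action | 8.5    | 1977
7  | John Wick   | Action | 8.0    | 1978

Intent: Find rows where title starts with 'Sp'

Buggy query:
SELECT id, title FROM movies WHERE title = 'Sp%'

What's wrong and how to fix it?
Bug: '=' compares the literal string including the % character; pattern matching needs LIKE

Fix: Replace '=' with LIKE so 'Sp%' is treated as a pattern

Corrected query:
SELECT id, title FROM movies WHERE title LIKE 'Sp%'

Result:
id | title
---+------
1  | Speed
3  | Speed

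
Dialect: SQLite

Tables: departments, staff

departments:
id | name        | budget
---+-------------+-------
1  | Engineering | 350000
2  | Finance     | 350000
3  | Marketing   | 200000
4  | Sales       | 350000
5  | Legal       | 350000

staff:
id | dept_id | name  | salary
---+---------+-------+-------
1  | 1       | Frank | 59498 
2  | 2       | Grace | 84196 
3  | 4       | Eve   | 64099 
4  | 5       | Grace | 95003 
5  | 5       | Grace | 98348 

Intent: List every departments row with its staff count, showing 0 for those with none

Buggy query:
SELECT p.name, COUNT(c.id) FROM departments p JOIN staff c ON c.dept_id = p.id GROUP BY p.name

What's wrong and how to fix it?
Bug: An inner join excludes parents with zero children

Fix: Use LEFT JOIN so parents without children still appear (COUNT(c.id) gives 0)

Corrected query:
SELECT p.name, COUNT(c.id) FROM departments p LEFT JOIN staff c ON c.dept_id = p.id GROUP BY p.name

Result:
name        | COUNT(c.id)
------------+------------
Engineering | 1          
Finance     | 1          
Legal       | 2          
Marketing   | 0          
Sales       | 1          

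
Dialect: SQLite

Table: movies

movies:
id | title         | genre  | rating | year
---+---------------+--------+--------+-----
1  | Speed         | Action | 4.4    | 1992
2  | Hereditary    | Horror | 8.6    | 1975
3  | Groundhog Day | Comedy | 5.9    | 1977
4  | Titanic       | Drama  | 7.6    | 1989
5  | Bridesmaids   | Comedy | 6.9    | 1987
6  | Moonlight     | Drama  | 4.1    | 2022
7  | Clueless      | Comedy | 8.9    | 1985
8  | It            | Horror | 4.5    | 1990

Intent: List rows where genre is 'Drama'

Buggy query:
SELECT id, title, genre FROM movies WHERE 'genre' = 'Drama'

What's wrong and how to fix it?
Bug: 'genre' in single quotes is a string literal, not the column; the comparison is literal-vs-literal and never true

Fix: Reference the column as genre without single quotes

Corrected query:
SELECT id, title, genre FROM movies WHERE genre = 'Drama'

Result:
id | title     | genre
---+-----------+------
4  | Titanic   | Drama
6  | Moonlight | Drama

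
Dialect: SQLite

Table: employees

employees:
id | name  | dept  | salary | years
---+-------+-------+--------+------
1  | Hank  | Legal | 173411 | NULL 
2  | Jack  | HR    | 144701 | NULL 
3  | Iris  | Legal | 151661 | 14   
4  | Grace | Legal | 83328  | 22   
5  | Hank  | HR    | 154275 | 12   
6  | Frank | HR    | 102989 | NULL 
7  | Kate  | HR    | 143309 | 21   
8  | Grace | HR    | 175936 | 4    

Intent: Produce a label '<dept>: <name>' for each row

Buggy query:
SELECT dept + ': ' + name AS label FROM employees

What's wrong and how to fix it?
Bug: '+' is numeric addition; on text columns SQLite converts them to 0 instead of concatenating

Fix: Replace + with || to concatenate text

Corrected query:
SELECT dept || ': ' || name AS label FROM employees

Result:
label       
------------
Legal: Hank 
HR: Jack    
Legal: Iris 
Legal: Grace
HR: Hank    
HR: Frank   
HR: Kate    
HR: Grace   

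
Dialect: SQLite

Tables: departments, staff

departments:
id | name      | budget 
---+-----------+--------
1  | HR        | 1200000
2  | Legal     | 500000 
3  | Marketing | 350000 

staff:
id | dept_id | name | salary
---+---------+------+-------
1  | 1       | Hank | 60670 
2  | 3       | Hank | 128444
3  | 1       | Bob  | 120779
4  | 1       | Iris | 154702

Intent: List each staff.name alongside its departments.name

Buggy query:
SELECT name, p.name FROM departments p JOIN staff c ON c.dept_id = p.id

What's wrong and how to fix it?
Bug: Both tables have a 'name' column; the unqualified reference is ambiguous

Fix: Qualify the column with its table alias (c.name)

Corrected query:
SELECT c.name, p.name FROM departments p JOIN staff c ON c.dept_id = p.id

Result:
name | name     
-----+----------
Hank | HR       
Hank | Marketing
Bob  | HR       
Iris | HR       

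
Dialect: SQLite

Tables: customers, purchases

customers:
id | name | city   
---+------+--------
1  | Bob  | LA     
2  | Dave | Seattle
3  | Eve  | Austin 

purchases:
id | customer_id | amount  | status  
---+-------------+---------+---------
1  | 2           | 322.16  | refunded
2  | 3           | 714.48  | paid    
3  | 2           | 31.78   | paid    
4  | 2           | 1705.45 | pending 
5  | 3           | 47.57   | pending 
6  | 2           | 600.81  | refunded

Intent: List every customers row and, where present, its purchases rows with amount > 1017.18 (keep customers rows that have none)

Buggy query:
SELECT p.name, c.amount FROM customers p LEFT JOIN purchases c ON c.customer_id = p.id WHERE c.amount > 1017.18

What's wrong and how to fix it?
Bug: A WHERE condition on the right-hand table after LEFT JOIN drops unmatched parents

Fix: Move the right-table condition into the ON clause so unmatched parents are kept

Corrected query:
SELECT p.name, c.amount FROM customers p LEFT JOIN purchases c ON c.customer_id = p.id AND c.amount > 1017.18

Result:
name | amount 
-----+--------
Bob  | NULL   
Dave | 1705.45
Eve  | NULL   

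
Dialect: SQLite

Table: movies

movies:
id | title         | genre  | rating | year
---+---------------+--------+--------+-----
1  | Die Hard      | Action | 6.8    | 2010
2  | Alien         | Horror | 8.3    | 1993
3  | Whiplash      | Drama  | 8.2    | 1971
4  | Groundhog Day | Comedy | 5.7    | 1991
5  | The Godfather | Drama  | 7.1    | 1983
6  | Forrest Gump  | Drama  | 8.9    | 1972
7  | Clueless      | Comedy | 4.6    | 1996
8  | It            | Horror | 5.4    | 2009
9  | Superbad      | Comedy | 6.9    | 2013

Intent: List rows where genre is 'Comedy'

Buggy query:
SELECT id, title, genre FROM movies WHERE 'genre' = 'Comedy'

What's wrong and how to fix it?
Bug: Single quotes denote string literals in SQL; the column name is being compared as a constant string

Fix: Remove the quotes around the column name (or use double quotes for an identifier)

Corrected query:
SELECT id, title, genre FROM movies WHERE genre = 'Comedy'

Result:
id | title         | genre 
---+---------------+-------
4  | Groundhog Day | Comedy
7  | Clueless      | Comedy
9  | Superbad      | Comedy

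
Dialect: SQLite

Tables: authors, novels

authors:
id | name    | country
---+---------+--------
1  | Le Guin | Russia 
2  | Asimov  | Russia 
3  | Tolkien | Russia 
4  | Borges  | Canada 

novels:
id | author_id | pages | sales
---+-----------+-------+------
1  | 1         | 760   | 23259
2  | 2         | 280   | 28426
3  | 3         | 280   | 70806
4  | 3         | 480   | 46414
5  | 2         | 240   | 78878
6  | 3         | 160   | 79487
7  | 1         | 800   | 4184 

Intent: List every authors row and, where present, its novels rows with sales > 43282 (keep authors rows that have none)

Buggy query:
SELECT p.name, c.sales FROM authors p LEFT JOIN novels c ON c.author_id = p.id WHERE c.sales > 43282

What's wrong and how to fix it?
Bug: Filtering c.sales in WHERE discards the NULL rows produced by LEFT JOIN, turning it into an inner join

Fix: Move the right-table condition into the ON clause so unmatched parents are kept

Corrected query:
SELECT p.name, c.sales FROM authors p LEFT JOIN novels c ON c.author_id = p.id AND c.sales > 43282

Result:
name    | sales
--------+------
Le Guin | NULL 
Asimov  | 78878
Tolkien | 46414
Tolkien | 70806
Tolkien | 79487
Borges  | NULL 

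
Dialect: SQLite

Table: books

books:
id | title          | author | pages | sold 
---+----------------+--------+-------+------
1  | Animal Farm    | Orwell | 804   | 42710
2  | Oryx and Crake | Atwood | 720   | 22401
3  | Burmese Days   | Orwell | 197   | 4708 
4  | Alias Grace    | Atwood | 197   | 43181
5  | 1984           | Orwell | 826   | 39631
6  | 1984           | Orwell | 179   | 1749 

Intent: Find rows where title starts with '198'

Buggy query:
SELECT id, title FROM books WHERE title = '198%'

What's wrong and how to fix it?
Bug: '=' compares the literal string including the % character; pattern matching needs LIKE

Fix: Replace '=' with LIKE so '198%' is treated as a pattern

Corrected query:
SELECT id, title FROM books WHERE title LIKE '198%'

Result:
id | title
---+------
5  | 1984 
6  | 1984 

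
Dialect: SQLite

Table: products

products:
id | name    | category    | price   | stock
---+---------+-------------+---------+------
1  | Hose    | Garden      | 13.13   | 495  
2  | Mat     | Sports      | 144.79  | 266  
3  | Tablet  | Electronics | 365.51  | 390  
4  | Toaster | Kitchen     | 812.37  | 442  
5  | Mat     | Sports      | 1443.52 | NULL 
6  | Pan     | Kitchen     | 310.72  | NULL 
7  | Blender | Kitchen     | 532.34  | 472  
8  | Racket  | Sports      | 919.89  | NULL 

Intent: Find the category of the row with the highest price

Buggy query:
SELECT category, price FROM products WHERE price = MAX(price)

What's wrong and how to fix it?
Bug: WHERE is evaluated per row; an aggregate over the whole table isn't defined there

Fix: Wrap MAX in a scalar subquery so WHERE compares against a single value

Corrected query:
SELECT category, price FROM products WHERE price = (SELECT MAX(price) FROM products)

Result:
category | price  
---------+--------
Sports   | 1443.52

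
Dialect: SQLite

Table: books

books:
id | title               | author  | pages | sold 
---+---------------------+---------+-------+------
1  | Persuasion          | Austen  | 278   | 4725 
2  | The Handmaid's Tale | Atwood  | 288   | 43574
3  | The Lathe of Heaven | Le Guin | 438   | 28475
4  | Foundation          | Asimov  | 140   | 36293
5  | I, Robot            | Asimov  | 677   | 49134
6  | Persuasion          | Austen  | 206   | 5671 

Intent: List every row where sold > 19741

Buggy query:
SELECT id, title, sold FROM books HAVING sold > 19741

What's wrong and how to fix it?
Bug: HAVING filters the output of aggregation, but this query has no GROUP BY and no aggregate functions, so SQLite rejects it (HAVING clause on a non-aggregate query); the condition here is per row

Fix: Replace HAVING with WHERE since the condition applies to individual rows

Corrected query:
SELECT id, title, sold FROM books WHERE sold > 19741

Result:
id | title               | sold 
---+---------------------+------
2  | The Handmaid's Tale | 43574
3  | The Lathe of Heaven | 28475
4  | Foundation          | 36293
5  | I, Robot            | 49134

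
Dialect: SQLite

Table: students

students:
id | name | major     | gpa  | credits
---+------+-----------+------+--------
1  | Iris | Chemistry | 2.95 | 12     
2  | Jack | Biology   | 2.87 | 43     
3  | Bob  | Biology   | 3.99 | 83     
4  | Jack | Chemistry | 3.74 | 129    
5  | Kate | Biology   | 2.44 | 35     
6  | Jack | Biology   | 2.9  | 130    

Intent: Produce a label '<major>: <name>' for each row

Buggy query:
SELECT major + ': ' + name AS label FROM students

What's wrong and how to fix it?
Bug: SQLite uses || for string concatenation; + coerces text to numbers (yielding 0)

Fix: Use the || operator for string concatenation

Corrected query:
SELECT major || ': ' || name AS label FROM students

Result:
label          
---------------
Chemistry: Iris
Biology: Jack  
Biology: Bob   
Chemistry: Jack
Biology: Kate  
Biology: Jack  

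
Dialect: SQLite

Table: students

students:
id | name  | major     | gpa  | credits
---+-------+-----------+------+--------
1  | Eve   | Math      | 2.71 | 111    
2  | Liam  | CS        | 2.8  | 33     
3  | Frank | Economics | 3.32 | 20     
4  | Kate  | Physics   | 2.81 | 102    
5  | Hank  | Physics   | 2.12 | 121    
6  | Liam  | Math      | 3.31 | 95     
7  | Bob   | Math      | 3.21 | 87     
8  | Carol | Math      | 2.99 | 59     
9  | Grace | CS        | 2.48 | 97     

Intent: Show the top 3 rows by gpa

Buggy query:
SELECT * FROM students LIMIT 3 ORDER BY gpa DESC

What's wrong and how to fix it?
Bug: LIMIT must come after ORDER BY

Fix: Sort with ORDER BY, then apply LIMIT

Corrected query:
SELECT * FROM students ORDER BY gpa DESC LIMIT 3

Result:
id | name  | major     | gpa  | credits
---+-------+-----------+------+--------
3  | Frank | Economics | 3.32 | 20     
6  | Liam  | Math      | 3.31 | 95     
7  | Bob   | Math      | 3.21 | 87     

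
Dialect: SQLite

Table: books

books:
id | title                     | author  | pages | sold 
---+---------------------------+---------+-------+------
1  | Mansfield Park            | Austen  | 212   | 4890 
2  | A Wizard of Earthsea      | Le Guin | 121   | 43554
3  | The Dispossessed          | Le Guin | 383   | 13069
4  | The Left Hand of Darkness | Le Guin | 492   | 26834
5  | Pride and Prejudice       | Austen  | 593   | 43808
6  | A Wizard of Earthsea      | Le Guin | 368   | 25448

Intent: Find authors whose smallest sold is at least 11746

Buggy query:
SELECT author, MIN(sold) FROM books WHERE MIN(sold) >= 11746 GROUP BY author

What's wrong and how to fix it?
Bug: MIN() in WHERE is a misuse of aggregate

Fix: Use HAVING for the per-group MIN condition

Corrected query:
SELECT author, MIN(sold) FROM books GROUP BY author HAVING MIN(sold) >= 11746

Result:
author  | MIN(sold)
--------+----------
Le Guin | 13069    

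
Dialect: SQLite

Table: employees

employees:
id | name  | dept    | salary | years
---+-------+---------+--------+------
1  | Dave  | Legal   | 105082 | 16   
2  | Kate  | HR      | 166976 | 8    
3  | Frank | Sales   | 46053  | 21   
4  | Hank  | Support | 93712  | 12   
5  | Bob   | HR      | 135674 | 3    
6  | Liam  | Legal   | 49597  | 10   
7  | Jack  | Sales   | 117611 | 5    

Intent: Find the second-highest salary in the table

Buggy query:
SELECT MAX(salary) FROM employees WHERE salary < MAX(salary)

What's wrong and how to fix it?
Bug: MAX(salary) on the right of the comparison is an aggregate-in-WHERE error

Fix: Compute the overall MAX in a subquery, then take MAX of rows below it

Corrected query:
SELECT MAX(salary) FROM employees WHERE salary < (SELECT MAX(salary) FROM employees)

Result:
MAX(salary)
-----------
135674     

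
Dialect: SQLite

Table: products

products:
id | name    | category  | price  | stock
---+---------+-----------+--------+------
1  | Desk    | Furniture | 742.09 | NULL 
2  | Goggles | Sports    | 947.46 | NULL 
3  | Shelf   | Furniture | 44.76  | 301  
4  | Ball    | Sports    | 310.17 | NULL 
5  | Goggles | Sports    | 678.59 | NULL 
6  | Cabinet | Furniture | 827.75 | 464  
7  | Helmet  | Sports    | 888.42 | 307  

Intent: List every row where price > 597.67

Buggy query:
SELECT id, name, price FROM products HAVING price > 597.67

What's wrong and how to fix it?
Bug: HAVING filters the output of aggregation, but this query has no GROUP BY and no aggregate functions, so SQLite rejects it (HAVING clause on a non-aggregate query); the condition here is per row

Fix: Use WHERE for row-level filtering

Corrected query:
SELECT id, name, price FROM products WHERE price > 597.67

Result:
id | name    | price 
---+---------+-------
1  | Desk    | 742.09
2  | Goggles | 947.46
5  | Goggles | 678.59
6  | Cabinet | 827.75
7  | Helmet  | 888.42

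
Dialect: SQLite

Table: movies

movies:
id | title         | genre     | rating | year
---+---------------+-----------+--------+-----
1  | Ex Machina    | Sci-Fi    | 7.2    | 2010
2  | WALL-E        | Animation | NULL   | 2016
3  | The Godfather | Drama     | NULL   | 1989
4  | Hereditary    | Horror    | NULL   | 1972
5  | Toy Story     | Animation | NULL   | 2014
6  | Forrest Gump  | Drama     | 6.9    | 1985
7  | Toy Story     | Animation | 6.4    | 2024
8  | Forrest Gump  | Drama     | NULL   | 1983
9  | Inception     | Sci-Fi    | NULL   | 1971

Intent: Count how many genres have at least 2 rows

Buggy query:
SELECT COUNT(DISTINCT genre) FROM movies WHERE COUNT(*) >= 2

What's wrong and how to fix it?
Bug: COUNT(*) cannot appear in WHERE; the per-group count doesn't exist yet

Fix: Group first with HAVING COUNT(*) >= 2, then COUNT the resulting groups

Corrected query:
SELECT COUNT(*) FROM (SELECT genre FROM movies GROUP BY genre HAVING COUNT(*) >= 2)

Result:
COUNT(*)
--------
3       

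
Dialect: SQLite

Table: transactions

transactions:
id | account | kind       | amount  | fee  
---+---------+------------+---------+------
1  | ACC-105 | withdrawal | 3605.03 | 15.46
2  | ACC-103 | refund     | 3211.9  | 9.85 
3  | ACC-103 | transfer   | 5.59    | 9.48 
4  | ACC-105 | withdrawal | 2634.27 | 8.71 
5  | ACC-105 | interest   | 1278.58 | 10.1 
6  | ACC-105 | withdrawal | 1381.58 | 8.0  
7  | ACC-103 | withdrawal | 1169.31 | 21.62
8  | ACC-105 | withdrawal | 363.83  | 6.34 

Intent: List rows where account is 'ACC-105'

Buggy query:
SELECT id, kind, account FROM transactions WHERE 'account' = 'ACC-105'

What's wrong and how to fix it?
Bug: Single quotes denote string literals in SQL; the column name is being compared as a constant string

Fix: Remove the quotes around the column name (or use double quotes for an identifier)

Corrected query:
SELECT id, kind, account FROM transactions WHERE account = 'ACC-105'

Result:
id | kind       | account
---+------------+--------
1  | withdrawal | ACC-105
4  | withdrawal | ACC-105
5  | interest   | ACC-105
6  | withdrawal | ACC-105
8  | withdrawal | ACC-105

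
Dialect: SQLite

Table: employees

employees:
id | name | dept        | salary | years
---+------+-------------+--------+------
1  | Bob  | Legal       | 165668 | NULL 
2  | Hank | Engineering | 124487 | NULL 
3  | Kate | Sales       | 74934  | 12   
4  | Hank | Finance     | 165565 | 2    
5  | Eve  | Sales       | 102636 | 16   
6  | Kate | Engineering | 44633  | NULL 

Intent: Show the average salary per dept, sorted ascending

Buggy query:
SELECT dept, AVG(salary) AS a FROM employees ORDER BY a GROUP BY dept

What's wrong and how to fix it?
Bug: GROUP BY must precede ORDER BY

Fix: Reorder: SELECT … FROM … GROUP BY … ORDER BY …

Corrected query:
SELECT dept, AVG(salary) AS a FROM employees GROUP BY dept ORDER BY a

Result:
dept        | a     
------------+-------
Engineering | 84560 
Sales       | 88785 
Finance     | 165565
Legal       | 165668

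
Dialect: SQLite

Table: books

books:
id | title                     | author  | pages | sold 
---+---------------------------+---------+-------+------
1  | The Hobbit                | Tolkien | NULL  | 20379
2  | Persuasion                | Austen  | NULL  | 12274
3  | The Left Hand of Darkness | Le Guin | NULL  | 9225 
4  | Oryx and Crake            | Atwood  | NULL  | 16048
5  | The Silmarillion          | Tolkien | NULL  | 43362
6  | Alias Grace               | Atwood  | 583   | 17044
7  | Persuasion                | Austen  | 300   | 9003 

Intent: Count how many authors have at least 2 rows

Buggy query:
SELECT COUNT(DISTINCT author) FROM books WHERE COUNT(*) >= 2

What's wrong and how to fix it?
Bug: WHERE filters individual rows, not groups, so a group-level COUNT is invalid there

Fix: Use a subquery that GROUPs and filters with HAVING, then count its rows

Corrected query:
SELECT COUNT(*) FROM (SELECT author FROM books GROUP BY author HAVING COUNT(*) >= 2)

Result:
COUNT(*)
--------
3       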